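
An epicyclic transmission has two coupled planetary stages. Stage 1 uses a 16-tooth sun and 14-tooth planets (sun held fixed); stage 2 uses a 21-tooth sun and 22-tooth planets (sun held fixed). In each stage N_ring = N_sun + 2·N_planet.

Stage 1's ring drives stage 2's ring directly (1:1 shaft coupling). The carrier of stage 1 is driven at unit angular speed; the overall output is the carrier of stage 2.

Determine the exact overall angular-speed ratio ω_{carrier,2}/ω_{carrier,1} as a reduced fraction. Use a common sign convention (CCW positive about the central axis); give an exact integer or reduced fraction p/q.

Stage 1: N_ring = 16 + 2·14 = 44
Stage 1: 16(ω_s−ω_c) = −44(ω_r−ω_c),  ω_s=0, ω_c=1
Stage 1: ω_r = 1 − (16/44)(0−1) = 15/11
  ⇒ ω_r¹/ω_c¹ = 15/11
Stage 2: N_ring = 21 + 2·22 = 65
Stage 2: 21(ω_s−ω_c) = −65(ω_r−ω_c),  ω_s=0, ω_r=1
Stage 2: 21(0−ω_c) = −65(1−ω_c)  ⇒  86ω_c = 65  ⇒  ω_c = 65/86
  ⇒ ω_c²/ω_r² = 65/86
Coupling ω_r² = ω_r¹ ⇒ overall = 15/11 × 65/86 = 975/946

975/946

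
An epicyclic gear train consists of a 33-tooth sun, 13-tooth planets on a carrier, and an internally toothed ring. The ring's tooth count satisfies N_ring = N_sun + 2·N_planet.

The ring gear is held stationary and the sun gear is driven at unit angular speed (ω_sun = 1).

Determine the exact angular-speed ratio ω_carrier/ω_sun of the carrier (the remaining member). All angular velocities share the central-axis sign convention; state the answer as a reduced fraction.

N_ring = 33 + 2·13 = 59
33(ω_s−ω_c) = −59(ω_r−ω_c),  ω_r=0, ω_s=1
33(1−ω_c) = −59(0−ω_c)  ⇒  92ω_c = 33  ⇒  ω_c = 33/92
ω_c/ω_s = 33/92

33/92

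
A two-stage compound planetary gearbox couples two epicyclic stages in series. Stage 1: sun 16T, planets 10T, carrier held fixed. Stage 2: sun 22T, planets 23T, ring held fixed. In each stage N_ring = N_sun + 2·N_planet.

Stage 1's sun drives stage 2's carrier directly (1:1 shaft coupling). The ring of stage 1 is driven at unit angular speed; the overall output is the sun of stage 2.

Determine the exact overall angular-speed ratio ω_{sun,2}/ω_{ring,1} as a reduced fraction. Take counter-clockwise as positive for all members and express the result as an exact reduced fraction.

Stage 1: N_ring = 16 + 2·10 = 36
Stage 1: 16(ω_s−ω_c) = −36(ω_r−ω_c),  ω_c=0, ω_r=1
Stage 1: ω_s = 0 − (36/16)(1−0) = -9/4
  ⇒ ω_s¹/ω_r¹ = -9/4
Stage 2: N_ring = 22 + 2·23 = 68
Stage 2: 22(ω_s−ω_c) = −68(ω_r−ω_c),  ω_r=0, ω_c=1
Stage 2: ω_s = 1 − (68/22)(0−1) = 45/11
  ⇒ ω_s²/ω_c² = 45/11
Coupling ω_c² = ω_s¹ ⇒ overall = -9/4 × 45/11 = -405/44

-405/44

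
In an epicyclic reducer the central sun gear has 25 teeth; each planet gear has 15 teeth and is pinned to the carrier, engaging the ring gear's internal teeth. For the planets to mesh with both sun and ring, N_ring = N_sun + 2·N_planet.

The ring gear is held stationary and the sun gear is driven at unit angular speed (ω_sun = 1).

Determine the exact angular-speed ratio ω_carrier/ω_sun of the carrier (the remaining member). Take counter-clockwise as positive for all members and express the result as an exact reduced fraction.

N_ring = 25 + 2·15 = 55
25(ω_s−ω_c) = −55(ω_r−ω_c),  ω_r=0, ω_s=1
25(1−ω_c) = −55(0−ω_c)  ⇒  80ω_c = 25  ⇒  ω_c = 5/16
ω_c/ω_s = 5/16

5/16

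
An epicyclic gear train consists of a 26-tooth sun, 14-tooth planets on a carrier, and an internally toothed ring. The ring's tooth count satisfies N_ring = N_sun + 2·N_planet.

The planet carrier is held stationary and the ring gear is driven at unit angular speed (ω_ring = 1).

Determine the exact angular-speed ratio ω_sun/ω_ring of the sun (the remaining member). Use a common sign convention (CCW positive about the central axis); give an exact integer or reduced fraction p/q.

N_ring = 26 + 2·14 = 54
26(ω_s−ω_c) = −54(ω_r−ω_c),  ω_c=0, ω_r=1
ω_s = 0 − (54/26)(1−0) = -27/13
ω_s/ω_r = -27/13

-27/13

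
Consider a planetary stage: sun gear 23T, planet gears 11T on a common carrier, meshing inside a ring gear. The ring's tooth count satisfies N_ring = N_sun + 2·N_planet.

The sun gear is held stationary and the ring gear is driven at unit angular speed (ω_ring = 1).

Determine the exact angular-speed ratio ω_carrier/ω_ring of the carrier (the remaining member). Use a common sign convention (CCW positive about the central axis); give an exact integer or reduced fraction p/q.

45/68

N_ring = 23 + 2·11 = 45
23(ω_s−ω_c) = −45(ω_r−ω_c),  ω_s=0, ω_r=1
23(0−ω_c) = −45(1−ω_c)  ⇒  68ω_c = 45  ⇒  ω_c = 45/68
ω_c/ω_r = 45/68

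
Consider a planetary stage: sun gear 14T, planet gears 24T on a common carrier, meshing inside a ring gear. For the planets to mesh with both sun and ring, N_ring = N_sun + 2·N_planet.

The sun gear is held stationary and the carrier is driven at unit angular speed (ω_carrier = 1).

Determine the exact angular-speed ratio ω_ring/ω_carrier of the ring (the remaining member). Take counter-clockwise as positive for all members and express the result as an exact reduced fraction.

38/31

N_ring = 14 + 2·24 = 62
14(ω_s−ω_c) = −62(ω_r−ω_c),  ω_s=0, ω_c=1
ω_r = 1 − (14/62)(0−1) = 38/31
ω_r/ω_c = 38/31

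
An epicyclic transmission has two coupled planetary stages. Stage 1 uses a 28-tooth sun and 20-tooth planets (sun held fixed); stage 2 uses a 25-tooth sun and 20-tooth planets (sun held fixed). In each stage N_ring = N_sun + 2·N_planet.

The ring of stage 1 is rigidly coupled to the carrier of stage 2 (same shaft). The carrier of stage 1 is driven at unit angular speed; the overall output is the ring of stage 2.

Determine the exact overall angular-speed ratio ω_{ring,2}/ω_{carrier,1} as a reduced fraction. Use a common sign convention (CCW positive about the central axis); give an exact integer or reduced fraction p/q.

Stage 1: N_ring = 28 + 2·20 = 68
Stage 1: 28(ω_s−ω_c) = −68(ω_r−ω_c),  ω_s=0, ω_c=1
Stage 1: ω_r = 1 − (28/68)(0−1) = 24/17
  ⇒ ω_r¹/ω_c¹ = 24/17
Stage 2: N_ring = 25 + 2·20 = 65
Stage 2: 25(ω_s−ω_c) = −65(ω_r−ω_c),  ω_s=0, ω_c=1
Stage 2: ω_r = 1 − (25/65)(0−1) = 18/13
  ⇒ ω_r²/ω_c² = 18/13
Coupling ω_c² = ω_r¹ ⇒ overall = 24/17 × 18/13 = 432/221

432/221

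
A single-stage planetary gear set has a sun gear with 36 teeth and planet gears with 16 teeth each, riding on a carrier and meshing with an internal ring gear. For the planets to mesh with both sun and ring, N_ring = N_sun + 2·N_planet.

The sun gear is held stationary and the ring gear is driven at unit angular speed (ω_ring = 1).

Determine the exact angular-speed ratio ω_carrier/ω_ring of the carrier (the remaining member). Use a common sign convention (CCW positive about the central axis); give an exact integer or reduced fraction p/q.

17/26

N_ring = 36 + 2·16 = 68
36(ω_s−ω_c) = −68(ω_r−ω_c),  ω_s=0, ω_r=1
36(0−ω_c) = −68(1−ω_c)  ⇒  104ω_c = 68  ⇒  ω_c = 17/26
ω_c/ω_r = 17/26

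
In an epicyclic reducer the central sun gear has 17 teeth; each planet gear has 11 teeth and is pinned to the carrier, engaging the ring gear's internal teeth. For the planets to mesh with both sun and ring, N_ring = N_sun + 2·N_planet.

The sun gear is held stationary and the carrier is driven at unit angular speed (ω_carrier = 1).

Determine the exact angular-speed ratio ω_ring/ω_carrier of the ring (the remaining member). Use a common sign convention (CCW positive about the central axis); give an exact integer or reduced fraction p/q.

N_ring = 17 + 2·11 = 39
17(ω_s−ω_c) = −39(ω_r−ω_c),  ω_s=0, ω_c=1
ω_r = 1 − (17/39)(0−1) = 56/39
ω_r/ω_c = 56/39

56/39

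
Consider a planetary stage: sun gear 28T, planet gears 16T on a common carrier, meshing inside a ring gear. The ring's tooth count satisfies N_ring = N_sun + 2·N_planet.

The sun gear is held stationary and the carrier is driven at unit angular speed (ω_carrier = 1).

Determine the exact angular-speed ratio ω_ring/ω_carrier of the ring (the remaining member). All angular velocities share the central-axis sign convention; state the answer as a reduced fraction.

22/15

N_ring = 28 + 2·16 = 60
28(ω_s−ω_c) = −60(ω_r−ω_c),  ω_s=0, ω_c=1
ω_r = 1 − (28/60)(0−1) = 22/15
ω_r/ω_c = 22/15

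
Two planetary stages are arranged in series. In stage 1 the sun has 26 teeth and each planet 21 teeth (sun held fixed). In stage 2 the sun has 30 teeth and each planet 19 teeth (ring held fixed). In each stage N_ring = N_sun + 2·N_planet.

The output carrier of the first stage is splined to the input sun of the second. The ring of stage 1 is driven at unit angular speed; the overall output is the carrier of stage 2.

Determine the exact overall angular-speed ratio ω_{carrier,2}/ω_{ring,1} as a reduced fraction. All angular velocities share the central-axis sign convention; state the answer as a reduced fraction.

Stage 1: N_ring = 26 + 2·21 = 68
Stage 1: 26(ω_s−ω_c) = −68(ω_r−ω_c),  ω_s=0, ω_r=1
Stage 1: 26(0−ω_c) = −68(1−ω_c)  ⇒  94ω_c = 68  ⇒  ω_c = 34/47
  ⇒ ω_c¹/ω_r¹ = 34/47
Stage 2: N_ring = 30 + 2·19 = 68
Stage 2: 30(ω_s−ω_c) = −68(ω_r−ω_c),  ω_r=0, ω_s=1
Stage 2: 30(1−ω_c) = −68(0−ω_c)  ⇒  98ω_c = 30  ⇒  ω_c = 15/49
  ⇒ ω_c²/ω_s² = 15/49
Coupling ω_s² = ω_c¹ ⇒ overall = 34/47 × 15/49 = 510/2303

510/2303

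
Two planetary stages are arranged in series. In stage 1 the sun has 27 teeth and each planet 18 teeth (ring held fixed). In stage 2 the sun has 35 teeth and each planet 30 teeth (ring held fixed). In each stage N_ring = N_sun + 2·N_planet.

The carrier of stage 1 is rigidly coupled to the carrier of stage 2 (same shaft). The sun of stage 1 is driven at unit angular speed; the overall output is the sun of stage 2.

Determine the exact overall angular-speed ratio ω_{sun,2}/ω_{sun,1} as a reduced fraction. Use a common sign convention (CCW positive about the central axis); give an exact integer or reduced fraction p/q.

Stage 1: N_ring = 27 + 2·18 = 63
Stage 1: 27(ω_s−ω_c) = −63(ω_r−ω_c),  ω_r=0, ω_s=1
Stage 1: 27(1−ω_c) = −63(0−ω_c)  ⇒  90ω_c = 27  ⇒  ω_c = 3/10
  ⇒ ω_c¹/ω_s¹ = 3/10
Stage 2: N_ring = 35 + 2·30 = 95
Stage 2: 35(ω_s−ω_c) = −95(ω_r−ω_c),  ω_r=0, ω_c=1
Stage 2: ω_s = 1 − (95/35)(0−1) = 26/7
  ⇒ ω_s²/ω_c² = 26/7
Coupling ω_c² = ω_c¹ ⇒ overall = 3/10 × 26/7 = 39/35

39/35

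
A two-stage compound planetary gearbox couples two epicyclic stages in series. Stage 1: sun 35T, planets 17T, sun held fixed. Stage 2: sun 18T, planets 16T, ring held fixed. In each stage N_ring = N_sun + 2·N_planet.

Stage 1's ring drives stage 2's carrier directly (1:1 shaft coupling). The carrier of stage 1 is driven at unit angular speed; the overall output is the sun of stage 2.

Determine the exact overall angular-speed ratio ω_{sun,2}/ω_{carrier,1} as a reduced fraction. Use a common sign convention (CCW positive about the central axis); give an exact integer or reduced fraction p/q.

Stage 1: N_ring = 35 + 2·17 = 69
Stage 1: 35(ω_s−ω_c) = −69(ω_r−ω_c),  ω_s=0, ω_c=1
Stage 1: ω_r = 1 − (35/69)(0−1) = 104/69
  ⇒ ω_r¹/ω_c¹ = 104/69
Stage 2: N_ring = 18 + 2·16 = 50
Stage 2: 18(ω_s−ω_c) = −50(ω_r−ω_c),  ω_r=0, ω_c=1
Stage 2: ω_s = 1 − (50/18)(0−1) = 34/9
  ⇒ ω_s²/ω_c² = 34/9
Coupling ω_c² = ω_r¹ ⇒ overall = 104/69 × 34/9 = 3536/621

3536/621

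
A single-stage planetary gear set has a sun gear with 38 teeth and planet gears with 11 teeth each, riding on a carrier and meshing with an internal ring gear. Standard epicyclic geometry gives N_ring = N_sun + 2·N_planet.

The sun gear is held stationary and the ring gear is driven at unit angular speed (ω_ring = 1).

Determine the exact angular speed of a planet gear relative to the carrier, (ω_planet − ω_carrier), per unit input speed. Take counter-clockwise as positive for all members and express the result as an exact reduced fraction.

1140/539

N_ring = 38 + 2·11 = 60
38(ω_s−ω_c) = −60(ω_r−ω_c),  ω_s=0, ω_r=1
38(0−ω_c) = −60(1−ω_c)  ⇒  98ω_c = 60  ⇒  ω_c = 30/49
sun–planet: 38·(0−30/49) = −11·(ω_p−ω_c)  ⇒  ω_p−ω_c = −(38/11)·(-30/49) = 1140/539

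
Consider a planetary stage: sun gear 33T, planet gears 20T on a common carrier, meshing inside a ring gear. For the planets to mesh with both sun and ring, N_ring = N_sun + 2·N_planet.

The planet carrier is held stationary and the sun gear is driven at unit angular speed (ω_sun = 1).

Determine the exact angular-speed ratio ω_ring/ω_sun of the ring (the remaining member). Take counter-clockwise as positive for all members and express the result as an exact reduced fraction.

N_ring = 33 + 2·20 = 73
33(ω_s−ω_c) = −73(ω_r−ω_c),  ω_c=0, ω_s=1
ω_r = 0 − (33/73)(1−0) = -33/73
ω_r/ω_s = -33/73

-33/73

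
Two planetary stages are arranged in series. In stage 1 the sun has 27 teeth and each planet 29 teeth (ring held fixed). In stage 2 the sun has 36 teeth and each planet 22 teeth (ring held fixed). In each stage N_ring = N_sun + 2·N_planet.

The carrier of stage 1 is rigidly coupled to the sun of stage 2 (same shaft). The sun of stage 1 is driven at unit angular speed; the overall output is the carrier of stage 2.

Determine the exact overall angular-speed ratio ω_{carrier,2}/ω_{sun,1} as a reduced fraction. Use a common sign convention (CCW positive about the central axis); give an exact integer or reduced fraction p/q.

243/3248

Stage 1: N_ring = 27 + 2·29 = 85
Stage 1: 27(ω_s−ω_c) = −85(ω_r−ω_c),  ω_r=0, ω_s=1
Stage 1: 27(1−ω_c) = −85(0−ω_c)  ⇒  112ω_c = 27  ⇒  ω_c = 27/112
  ⇒ ω_c¹/ω_s¹ = 27/112
Stage 2: N_ring = 36 + 2·22 = 80
Stage 2: 36(ω_s−ω_c) = −80(ω_r−ω_c),  ω_r=0, ω_s=1
Stage 2: 36(1−ω_c) = −80(0−ω_c)  ⇒  116ω_c = 36  ⇒  ω_c = 9/29
  ⇒ ω_c²/ω_s² = 9/29
Coupling ω_s² = ω_c¹ ⇒ overall = 27/112 × 9/29 = 243/3248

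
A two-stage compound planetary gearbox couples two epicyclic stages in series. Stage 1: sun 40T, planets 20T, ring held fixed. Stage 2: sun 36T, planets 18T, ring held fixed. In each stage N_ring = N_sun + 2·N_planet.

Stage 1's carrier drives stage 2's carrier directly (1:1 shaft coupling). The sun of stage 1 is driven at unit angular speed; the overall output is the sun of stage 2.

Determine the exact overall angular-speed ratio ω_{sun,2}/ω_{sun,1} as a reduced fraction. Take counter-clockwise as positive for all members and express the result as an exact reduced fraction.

1

Stage 1: N_ring = 40 + 2·20 = 80
Stage 1: 40(ω_s−ω_c) = −80(ω_r−ω_c),  ω_r=0, ω_s=1
Stage 1: 40(1−ω_c) = −80(0−ω_c)  ⇒  120ω_c = 40  ⇒  ω_c = 1/3
  ⇒ ω_c¹/ω_s¹ = 1/3
Stage 2: N_ring = 36 + 2·18 = 72
Stage 2: 36(ω_s−ω_c) = −72(ω_r−ω_c),  ω_r=0, ω_c=1
Stage 2: ω_s = 1 − (72/36)(0−1) = 3
  ⇒ ω_s²/ω_c² = 3
Coupling ω_c² = ω_c¹ ⇒ overall = 1/3 × 3 = 1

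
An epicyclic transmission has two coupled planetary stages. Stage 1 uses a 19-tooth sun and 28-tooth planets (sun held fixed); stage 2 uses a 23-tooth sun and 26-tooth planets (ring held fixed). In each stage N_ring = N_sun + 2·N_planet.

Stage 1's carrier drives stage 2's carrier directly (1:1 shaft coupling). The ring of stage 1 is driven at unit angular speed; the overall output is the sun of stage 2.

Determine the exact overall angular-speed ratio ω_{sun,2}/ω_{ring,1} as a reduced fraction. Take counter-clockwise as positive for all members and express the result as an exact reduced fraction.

3675/1081

Stage 1: N_ring = 19 + 2·28 = 75
Stage 1: 19(ω_s−ω_c) = −75(ω_r−ω_c),  ω_s=0, ω_r=1
Stage 1: 19(0−ω_c) = −75(1−ω_c)  ⇒  94ω_c = 75  ⇒  ω_c = 75/94
  ⇒ ω_c¹/ω_r¹ = 75/94
Stage 2: N_ring = 23 + 2·26 = 75
Stage 2: 23(ω_s−ω_c) = −75(ω_r−ω_c),  ω_r=0, ω_c=1
Stage 2: ω_s = 1 − (75/23)(0−1) = 98/23
  ⇒ ω_s²/ω_c² = 98/23
Coupling ω_c² = ω_c¹ ⇒ overall = 75/94 × 98/23 = 3675/1081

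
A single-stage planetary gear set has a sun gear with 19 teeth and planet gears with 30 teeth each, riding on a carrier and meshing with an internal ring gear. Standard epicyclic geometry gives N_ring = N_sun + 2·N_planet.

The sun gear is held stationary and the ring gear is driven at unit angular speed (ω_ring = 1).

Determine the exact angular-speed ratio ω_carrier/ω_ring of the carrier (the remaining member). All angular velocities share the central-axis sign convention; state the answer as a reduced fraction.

N_ring = 19 + 2·30 = 79
19(ω_s−ω_c) = −79(ω_r−ω_c),  ω_s=0, ω_r=1
19(0−ω_c) = −79(1−ω_c)  ⇒  98ω_c = 79  ⇒  ω_c = 79/98
ω_c/ω_r = 79/98

79/98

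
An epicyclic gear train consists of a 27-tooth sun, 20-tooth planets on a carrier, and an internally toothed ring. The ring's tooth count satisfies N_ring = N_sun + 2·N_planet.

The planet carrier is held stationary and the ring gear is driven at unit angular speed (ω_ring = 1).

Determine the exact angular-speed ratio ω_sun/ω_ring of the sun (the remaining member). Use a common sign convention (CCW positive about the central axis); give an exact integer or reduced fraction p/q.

-67/27

N_ring = 27 + 2·20 = 67
27(ω_s−ω_c) = −67(ω_r−ω_c),  ω_c=0, ω_r=1
ω_s = 0 − (67/27)(1−0) = -67/27
ω_s/ω_r = -67/27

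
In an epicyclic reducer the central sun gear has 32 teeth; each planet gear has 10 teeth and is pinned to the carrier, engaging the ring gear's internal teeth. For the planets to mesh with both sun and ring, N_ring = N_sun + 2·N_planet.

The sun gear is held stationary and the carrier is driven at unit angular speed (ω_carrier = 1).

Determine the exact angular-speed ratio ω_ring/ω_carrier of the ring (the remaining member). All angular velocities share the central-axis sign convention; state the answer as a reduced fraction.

21/13

N_ring = 32 + 2·10 = 52
32(ω_s−ω_c) = −52(ω_r−ω_c),  ω_s=0, ω_c=1
ω_r = 1 − (32/52)(0−1) = 21/13
ω_r/ω_c = 21/13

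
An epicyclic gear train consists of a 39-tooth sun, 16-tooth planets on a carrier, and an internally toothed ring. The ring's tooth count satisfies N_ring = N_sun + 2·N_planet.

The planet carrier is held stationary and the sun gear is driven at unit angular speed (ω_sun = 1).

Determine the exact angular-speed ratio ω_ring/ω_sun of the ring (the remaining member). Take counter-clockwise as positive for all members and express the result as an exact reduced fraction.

N_ring = 39 + 2·16 = 71
39(ω_s−ω_c) = −71(ω_r−ω_c),  ω_c=0, ω_s=1
ω_r = 0 − (39/71)(1−0) = -39/71
ω_r/ω_s = -39/71

-39/71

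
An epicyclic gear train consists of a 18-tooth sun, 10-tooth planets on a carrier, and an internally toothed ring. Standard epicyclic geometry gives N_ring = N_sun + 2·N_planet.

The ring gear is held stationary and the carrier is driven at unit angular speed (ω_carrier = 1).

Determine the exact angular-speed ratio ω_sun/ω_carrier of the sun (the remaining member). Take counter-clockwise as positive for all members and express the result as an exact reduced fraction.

28/9

N_ring = 18 + 2·10 = 38
18(ω_s−ω_c) = −38(ω_r−ω_c),  ω_r=0, ω_c=1
ω_s = 1 − (38/18)(0−1) = 28/9
ω_s/ω_c = 28/9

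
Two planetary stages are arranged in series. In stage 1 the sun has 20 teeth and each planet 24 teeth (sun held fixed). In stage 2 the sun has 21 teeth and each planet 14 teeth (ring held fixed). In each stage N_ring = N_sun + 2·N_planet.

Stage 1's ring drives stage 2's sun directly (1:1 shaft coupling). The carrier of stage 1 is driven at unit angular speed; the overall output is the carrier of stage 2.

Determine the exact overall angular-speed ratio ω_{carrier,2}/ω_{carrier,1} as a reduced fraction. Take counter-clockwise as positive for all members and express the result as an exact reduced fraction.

33/85

Stage 1: N_ring = 20 + 2·24 = 68
Stage 1: 20(ω_s−ω_c) = −68(ω_r−ω_c),  ω_s=0, ω_c=1
Stage 1: ω_r = 1 − (20/68)(0−1) = 22/17
  ⇒ ω_r¹/ω_c¹ = 22/17
Stage 2: N_ring = 21 + 2·14 = 49
Stage 2: 21(ω_s−ω_c) = −49(ω_r−ω_c),  ω_r=0, ω_s=1
Stage 2: 21(1−ω_c) = −49(0−ω_c)  ⇒  70ω_c = 21  ⇒  ω_c = 3/10
  ⇒ ω_c²/ω_s² = 3/10
Coupling ω_s² = ω_r¹ ⇒ overall = 22/17 × 3/10 = 33/85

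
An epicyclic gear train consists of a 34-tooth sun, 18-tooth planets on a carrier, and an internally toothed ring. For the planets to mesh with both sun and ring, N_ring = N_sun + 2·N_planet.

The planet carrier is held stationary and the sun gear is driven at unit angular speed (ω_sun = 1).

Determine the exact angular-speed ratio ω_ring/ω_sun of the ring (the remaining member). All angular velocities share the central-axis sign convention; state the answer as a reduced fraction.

-17/35

N_ring = 34 + 2·18 = 70
34(ω_s−ω_c) = −70(ω_r−ω_c),  ω_c=0, ω_s=1
ω_r = 0 − (34/70)(1−0) = -17/35
ω_r/ω_s = -17/35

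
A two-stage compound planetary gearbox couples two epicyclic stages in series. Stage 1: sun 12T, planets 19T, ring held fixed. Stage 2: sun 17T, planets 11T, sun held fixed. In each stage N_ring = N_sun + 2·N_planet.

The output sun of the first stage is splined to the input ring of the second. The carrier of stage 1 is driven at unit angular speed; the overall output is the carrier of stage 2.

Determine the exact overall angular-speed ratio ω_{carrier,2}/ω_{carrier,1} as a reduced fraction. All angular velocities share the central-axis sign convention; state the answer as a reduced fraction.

Stage 1: N_ring = 12 + 2·19 = 50
Stage 1: 12(ω_s−ω_c) = −50(ω_r−ω_c),  ω_r=0, ω_c=1
Stage 1: ω_s = 1 − (50/12)(0−1) = 31/6
  ⇒ ω_s¹/ω_c¹ = 31/6
Stage 2: N_ring = 17 + 2·11 = 39
Stage 2: 17(ω_s−ω_c) = −39(ω_r−ω_c),  ω_s=0, ω_r=1
Stage 2: 17(0−ω_c) = −39(1−ω_c)  ⇒  56ω_c = 39  ⇒  ω_c = 39/56
  ⇒ ω_c²/ω_r² = 39/56
Coupling ω_r² = ω_s¹ ⇒ overall = 31/6 × 39/56 = 403/112

403/112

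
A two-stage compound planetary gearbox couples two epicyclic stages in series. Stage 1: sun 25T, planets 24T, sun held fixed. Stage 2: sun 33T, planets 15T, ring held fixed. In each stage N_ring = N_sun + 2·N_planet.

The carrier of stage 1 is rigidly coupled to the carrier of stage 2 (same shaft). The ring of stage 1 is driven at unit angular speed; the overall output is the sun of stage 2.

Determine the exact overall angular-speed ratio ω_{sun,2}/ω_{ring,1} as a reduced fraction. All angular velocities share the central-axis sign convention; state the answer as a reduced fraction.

1168/539

Stage 1: N_ring = 25 + 2·24 = 73
Stage 1: 25(ω_s−ω_c) = −73(ω_r−ω_c),  ω_s=0, ω_r=1
Stage 1: 25(0−ω_c) = −73(1−ω_c)  ⇒  98ω_c = 73  ⇒  ω_c = 73/98
  ⇒ ω_c¹/ω_r¹ = 73/98
Stage 2: N_ring = 33 + 2·15 = 63
Stage 2: 33(ω_s−ω_c) = −63(ω_r−ω_c),  ω_r=0, ω_c=1
Stage 2: ω_s = 1 − (63/33)(0−1) = 32/11
  ⇒ ω_s²/ω_c² = 32/11
Coupling ω_c² = ω_c¹ ⇒ overall = 73/98 × 32/11 = 1168/539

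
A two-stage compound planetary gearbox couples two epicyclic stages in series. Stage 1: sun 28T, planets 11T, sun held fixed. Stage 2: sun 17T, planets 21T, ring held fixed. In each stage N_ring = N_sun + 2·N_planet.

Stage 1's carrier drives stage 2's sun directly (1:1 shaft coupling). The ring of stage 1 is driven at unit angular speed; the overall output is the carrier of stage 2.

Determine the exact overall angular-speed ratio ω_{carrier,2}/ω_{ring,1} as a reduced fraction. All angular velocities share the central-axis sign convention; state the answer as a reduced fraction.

Stage 1: N_ring = 28 + 2·11 = 50
Stage 1: 28(ω_s−ω_c) = −50(ω_r−ω_c),  ω_s=0, ω_r=1
Stage 1: 28(0−ω_c) = −50(1−ω_c)  ⇒  78ω_c = 50  ⇒  ω_c = 25/39
  ⇒ ω_c¹/ω_r¹ = 25/39
Stage 2: N_ring = 17 + 2·21 = 59
Stage 2: 17(ω_s−ω_c) = −59(ω_r−ω_c),  ω_r=0, ω_s=1
Stage 2: 17(1−ω_c) = −59(0−ω_c)  ⇒  76ω_c = 17  ⇒  ω_c = 17/76
  ⇒ ω_c²/ω_s² = 17/76
Coupling ω_s² = ω_c¹ ⇒ overall = 25/39 × 17/76 = 425/2964

425/2964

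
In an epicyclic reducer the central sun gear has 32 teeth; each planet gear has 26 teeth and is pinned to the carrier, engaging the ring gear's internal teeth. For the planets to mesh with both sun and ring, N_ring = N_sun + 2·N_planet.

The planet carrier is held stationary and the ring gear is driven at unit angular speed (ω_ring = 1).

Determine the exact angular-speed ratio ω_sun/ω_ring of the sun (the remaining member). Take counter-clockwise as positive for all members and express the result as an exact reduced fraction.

N_ring = 32 + 2·26 = 84
32(ω_s−ω_c) = −84(ω_r−ω_c),  ω_c=0, ω_r=1
ω_s = 0 − (84/32)(1−0) = -21/8
ω_s/ω_r = -21/8

-21/8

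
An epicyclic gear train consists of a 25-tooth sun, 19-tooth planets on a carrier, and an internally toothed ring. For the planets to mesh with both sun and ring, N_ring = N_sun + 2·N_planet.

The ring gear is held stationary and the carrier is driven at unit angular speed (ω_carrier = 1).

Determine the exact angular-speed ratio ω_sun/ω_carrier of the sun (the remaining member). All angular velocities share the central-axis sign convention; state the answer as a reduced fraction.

N_ring = 25 + 2·19 = 63
25(ω_s−ω_c) = −63(ω_r−ω_c),  ω_r=0, ω_c=1
ω_s = 1 − (63/25)(0−1) = 88/25
ω_s/ω_c = 88/25

88/25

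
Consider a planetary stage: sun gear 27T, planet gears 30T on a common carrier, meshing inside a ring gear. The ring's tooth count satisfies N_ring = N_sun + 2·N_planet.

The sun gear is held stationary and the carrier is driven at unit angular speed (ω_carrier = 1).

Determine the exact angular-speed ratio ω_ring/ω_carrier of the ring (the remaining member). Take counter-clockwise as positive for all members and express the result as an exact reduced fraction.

N_ring = 27 + 2·30 = 87
27(ω_s−ω_c) = −87(ω_r−ω_c),  ω_s=0, ω_c=1
ω_r = 1 − (27/87)(0−1) = 38/29
ω_r/ω_c = 38/29

38/29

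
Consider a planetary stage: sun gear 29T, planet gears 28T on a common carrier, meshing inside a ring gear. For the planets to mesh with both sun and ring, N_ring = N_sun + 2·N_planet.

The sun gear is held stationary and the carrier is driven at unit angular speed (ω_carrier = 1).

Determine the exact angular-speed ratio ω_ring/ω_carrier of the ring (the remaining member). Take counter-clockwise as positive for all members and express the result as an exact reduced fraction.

N_ring = 29 + 2·28 = 85
29(ω_s−ω_c) = −85(ω_r−ω_c),  ω_s=0, ω_c=1
ω_r = 1 − (29/85)(0−1) = 114/85
ω_r/ω_c = 114/85

114/85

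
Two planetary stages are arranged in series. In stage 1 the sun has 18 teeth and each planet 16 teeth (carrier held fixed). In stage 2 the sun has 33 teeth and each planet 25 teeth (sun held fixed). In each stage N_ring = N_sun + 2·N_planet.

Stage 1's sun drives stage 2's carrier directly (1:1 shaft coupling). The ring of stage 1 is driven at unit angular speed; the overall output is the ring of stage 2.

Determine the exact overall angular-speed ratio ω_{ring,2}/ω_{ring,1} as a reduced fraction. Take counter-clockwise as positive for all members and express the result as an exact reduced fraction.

Stage 1: N_ring = 18 + 2·16 = 50
Stage 1: 18(ω_s−ω_c) = −50(ω_r−ω_c),  ω_c=0, ω_r=1
Stage 1: ω_s = 0 − (50/18)(1−0) = -25/9
  ⇒ ω_s¹/ω_r¹ = -25/9
Stage 2: N_ring = 33 + 2·25 = 83
Stage 2: 33(ω_s−ω_c) = −83(ω_r−ω_c),  ω_s=0, ω_c=1
Stage 2: ω_r = 1 − (33/83)(0−1) = 116/83
  ⇒ ω_r²/ω_c² = 116/83
Coupling ω_c² = ω_s¹ ⇒ overall = -25/9 × 116/83 = -2900/747

-2900/747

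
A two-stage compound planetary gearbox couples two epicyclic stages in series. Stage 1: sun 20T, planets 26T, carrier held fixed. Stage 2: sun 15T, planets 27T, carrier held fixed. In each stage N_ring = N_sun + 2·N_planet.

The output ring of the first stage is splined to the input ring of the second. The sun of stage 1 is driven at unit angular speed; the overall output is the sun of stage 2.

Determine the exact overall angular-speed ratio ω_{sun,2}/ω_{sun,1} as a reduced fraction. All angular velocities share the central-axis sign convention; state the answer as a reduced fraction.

23/18

Stage 1: N_ring = 20 + 2·26 = 72
Stage 1: 20(ω_s−ω_c) = −72(ω_r−ω_c),  ω_c=0, ω_s=1
Stage 1: ω_r = 0 − (20/72)(1−0) = -5/18
  ⇒ ω_r¹/ω_s¹ = -5/18
Stage 2: N_ring = 15 + 2·27 = 69
Stage 2: 15(ω_s−ω_c) = −69(ω_r−ω_c),  ω_c=0, ω_r=1
Stage 2: ω_s = 0 − (69/15)(1−0) = -23/5
  ⇒ ω_s²/ω_r² = -23/5
Coupling ω_r² = ω_r¹ ⇒ overall = -5/18 × -23/5 = 23/18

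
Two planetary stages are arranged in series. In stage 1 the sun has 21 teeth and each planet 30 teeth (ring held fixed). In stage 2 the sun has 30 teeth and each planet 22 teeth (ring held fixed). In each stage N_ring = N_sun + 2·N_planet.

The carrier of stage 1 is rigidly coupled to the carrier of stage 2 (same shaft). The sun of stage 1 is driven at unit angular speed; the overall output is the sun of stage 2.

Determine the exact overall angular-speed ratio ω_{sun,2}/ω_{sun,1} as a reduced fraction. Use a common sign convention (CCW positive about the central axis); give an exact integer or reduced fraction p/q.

Stage 1: N_ring = 21 + 2·30 = 81
Stage 1: 21(ω_s−ω_c) = −81(ω_r−ω_c),  ω_r=0, ω_s=1
Stage 1: 21(1−ω_c) = −81(0−ω_c)  ⇒  102ω_c = 21  ⇒  ω_c = 7/34
  ⇒ ω_c¹/ω_s¹ = 7/34
Stage 2: N_ring = 30 + 2·22 = 74
Stage 2: 30(ω_s−ω_c) = −74(ω_r−ω_c),  ω_r=0, ω_c=1
Stage 2: ω_s = 1 − (74/30)(0−1) = 52/15
  ⇒ ω_s²/ω_c² = 52/15
Coupling ω_c² = ω_c¹ ⇒ overall = 7/34 × 52/15 = 182/255

182/255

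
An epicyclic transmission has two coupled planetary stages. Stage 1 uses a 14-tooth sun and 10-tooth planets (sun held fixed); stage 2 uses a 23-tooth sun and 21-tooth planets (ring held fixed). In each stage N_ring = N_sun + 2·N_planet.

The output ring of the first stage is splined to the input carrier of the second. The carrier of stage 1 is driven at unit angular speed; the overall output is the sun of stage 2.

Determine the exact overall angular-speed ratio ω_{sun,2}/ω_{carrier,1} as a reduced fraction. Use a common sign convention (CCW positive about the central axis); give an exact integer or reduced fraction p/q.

Stage 1: N_ring = 14 + 2·10 = 34
Stage 1: 14(ω_s−ω_c) = −34(ω_r−ω_c),  ω_s=0, ω_c=1
Stage 1: ω_r = 1 − (14/34)(0−1) = 24/17
  ⇒ ω_r¹/ω_c¹ = 24/17
Stage 2: N_ring = 23 + 2·21 = 65
Stage 2: 23(ω_s−ω_c) = −65(ω_r−ω_c),  ω_r=0, ω_c=1
Stage 2: ω_s = 1 − (65/23)(0−1) = 88/23
  ⇒ ω_s²/ω_c² = 88/23
Coupling ω_c² = ω_r¹ ⇒ overall = 24/17 × 88/23 = 2112/391

2112/391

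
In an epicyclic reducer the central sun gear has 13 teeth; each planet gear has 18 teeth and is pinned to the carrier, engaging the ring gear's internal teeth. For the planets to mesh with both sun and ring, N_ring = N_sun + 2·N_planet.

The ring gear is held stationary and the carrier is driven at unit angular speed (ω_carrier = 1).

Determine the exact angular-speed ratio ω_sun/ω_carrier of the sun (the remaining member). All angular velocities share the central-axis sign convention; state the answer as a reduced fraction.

62/13

N_ring = 13 + 2·18 = 49
13(ω_s−ω_c) = −49(ω_r−ω_c),  ω_r=0, ω_c=1
ω_s = 1 − (49/13)(0−1) = 62/13
ω_s/ω_c = 62/13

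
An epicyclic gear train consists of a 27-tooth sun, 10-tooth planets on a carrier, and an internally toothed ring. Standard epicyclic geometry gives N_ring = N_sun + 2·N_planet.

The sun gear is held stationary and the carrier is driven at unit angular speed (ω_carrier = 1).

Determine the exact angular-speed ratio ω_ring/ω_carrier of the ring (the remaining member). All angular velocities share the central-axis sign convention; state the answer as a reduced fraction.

74/47

N_ring = 27 + 2·10 = 47
27(ω_s−ω_c) = −47(ω_r−ω_c),  ω_s=0, ω_c=1
ω_r = 1 − (27/47)(0−1) = 74/47
ω_r/ω_c = 74/47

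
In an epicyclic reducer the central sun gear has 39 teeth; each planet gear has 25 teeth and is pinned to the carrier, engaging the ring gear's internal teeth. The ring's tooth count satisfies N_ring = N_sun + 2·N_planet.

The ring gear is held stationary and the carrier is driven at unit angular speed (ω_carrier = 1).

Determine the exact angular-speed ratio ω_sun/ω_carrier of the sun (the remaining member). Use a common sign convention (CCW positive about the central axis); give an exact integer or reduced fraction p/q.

128/39

N_ring = 39 + 2·25 = 89
39(ω_s−ω_c) = −89(ω_r−ω_c),  ω_r=0, ω_c=1
ω_s = 1 − (89/39)(0−1) = 128/39
ω_s/ω_c = 128/39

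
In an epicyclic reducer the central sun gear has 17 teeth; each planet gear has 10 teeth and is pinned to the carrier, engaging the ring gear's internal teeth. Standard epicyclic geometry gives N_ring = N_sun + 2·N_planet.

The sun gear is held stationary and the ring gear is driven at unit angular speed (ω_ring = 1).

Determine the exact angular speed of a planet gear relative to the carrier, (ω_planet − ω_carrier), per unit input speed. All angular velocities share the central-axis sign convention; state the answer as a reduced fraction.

629/540

N_ring = 17 + 2·10 = 37
17(ω_s−ω_c) = −37(ω_r−ω_c),  ω_s=0, ω_r=1
17(0−ω_c) = −37(1−ω_c)  ⇒  54ω_c = 37  ⇒  ω_c = 37/54
sun–planet: 17·(0−37/54) = −10·(ω_p−ω_c)  ⇒  ω_p−ω_c = −(17/10)·(-37/54) = 629/540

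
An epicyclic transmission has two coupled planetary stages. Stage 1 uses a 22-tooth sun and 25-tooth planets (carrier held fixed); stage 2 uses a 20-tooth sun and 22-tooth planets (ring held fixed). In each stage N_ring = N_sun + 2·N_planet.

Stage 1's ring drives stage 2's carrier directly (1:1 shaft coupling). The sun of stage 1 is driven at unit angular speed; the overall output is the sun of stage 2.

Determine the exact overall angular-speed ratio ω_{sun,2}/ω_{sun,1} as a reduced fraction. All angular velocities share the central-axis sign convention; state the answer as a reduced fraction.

Stage 1: N_ring = 22 + 2·25 = 72
Stage 1: 22(ω_s−ω_c) = −72(ω_r−ω_c),  ω_c=0, ω_s=1
Stage 1: ω_r = 0 − (22/72)(1−0) = -11/36
  ⇒ ω_r¹/ω_s¹ = -11/36
Stage 2: N_ring = 20 + 2·22 = 64
Stage 2: 20(ω_s−ω_c) = −64(ω_r−ω_c),  ω_r=0, ω_c=1
Stage 2: ω_s = 1 − (64/20)(0−1) = 21/5
  ⇒ ω_s²/ω_c² = 21/5
Coupling ω_c² = ω_r¹ ⇒ overall = -11/36 × 21/5 = -77/60

-77/60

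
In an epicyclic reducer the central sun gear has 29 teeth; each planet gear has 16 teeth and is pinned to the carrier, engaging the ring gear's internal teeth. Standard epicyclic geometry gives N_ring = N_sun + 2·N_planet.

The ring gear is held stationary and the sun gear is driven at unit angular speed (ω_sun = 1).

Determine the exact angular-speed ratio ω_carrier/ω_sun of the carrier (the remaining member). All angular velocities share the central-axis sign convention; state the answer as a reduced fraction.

N_ring = 29 + 2·16 = 61
29(ω_s−ω_c) = −61(ω_r−ω_c),  ω_r=0, ω_s=1
29(1−ω_c) = −61(0−ω_c)  ⇒  90ω_c = 29  ⇒  ω_c = 29/90
ω_c/ω_s = 29/90

29/90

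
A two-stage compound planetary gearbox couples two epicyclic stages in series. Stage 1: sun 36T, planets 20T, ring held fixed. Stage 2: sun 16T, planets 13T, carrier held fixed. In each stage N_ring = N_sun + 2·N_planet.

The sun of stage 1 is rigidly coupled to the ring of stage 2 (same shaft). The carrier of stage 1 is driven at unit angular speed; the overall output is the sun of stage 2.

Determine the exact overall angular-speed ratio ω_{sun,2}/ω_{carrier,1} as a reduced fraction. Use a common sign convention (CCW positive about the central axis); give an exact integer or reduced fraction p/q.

-49/6

Stage 1: N_ring = 36 + 2·20 = 76
Stage 1: 36(ω_s−ω_c) = −76(ω_r−ω_c),  ω_r=0, ω_c=1
Stage 1: ω_s = 1 − (76/36)(0−1) = 28/9
  ⇒ ω_s¹/ω_c¹ = 28/9
Stage 2: N_ring = 16 + 2·13 = 42
Stage 2: 16(ω_s−ω_c) = −42(ω_r−ω_c),  ω_c=0, ω_r=1
Stage 2: ω_s = 0 − (42/16)(1−0) = -21/8
  ⇒ ω_s²/ω_r² = -21/8
Coupling ω_r² = ω_s¹ ⇒ overall = 28/9 × -21/8 = -49/6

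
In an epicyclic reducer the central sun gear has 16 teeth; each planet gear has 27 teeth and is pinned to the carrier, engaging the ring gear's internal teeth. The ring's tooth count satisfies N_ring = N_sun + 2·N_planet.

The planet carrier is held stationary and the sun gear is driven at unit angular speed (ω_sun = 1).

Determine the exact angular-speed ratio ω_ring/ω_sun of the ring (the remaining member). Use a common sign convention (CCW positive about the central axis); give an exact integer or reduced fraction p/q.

N_ring = 16 + 2·27 = 70
16(ω_s−ω_c) = −70(ω_r−ω_c),  ω_c=0, ω_s=1
ω_r = 0 − (16/70)(1−0) = -8/35
ω_r/ω_s = -8/35

-8/35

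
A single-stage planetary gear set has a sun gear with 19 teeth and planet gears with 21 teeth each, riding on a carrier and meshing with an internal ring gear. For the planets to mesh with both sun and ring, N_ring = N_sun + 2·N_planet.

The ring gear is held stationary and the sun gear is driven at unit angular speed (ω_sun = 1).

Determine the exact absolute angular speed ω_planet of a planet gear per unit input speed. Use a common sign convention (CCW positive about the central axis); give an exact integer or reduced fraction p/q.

-19/42

N_ring = 19 + 2·21 = 61
19(ω_s−ω_c) = −61(ω_r−ω_c),  ω_r=0, ω_s=1
19(1−ω_c) = −61(0−ω_c)  ⇒  80ω_c = 19  ⇒  ω_c = 19/80
sun–planet: 19·(1−19/80) = −21·(ω_p−ω_c)  ⇒  ω_p−ω_c = −(19/21)·(61/80) = -1159/1680
ω_p = 19/80 − 1159/1680 = -19/42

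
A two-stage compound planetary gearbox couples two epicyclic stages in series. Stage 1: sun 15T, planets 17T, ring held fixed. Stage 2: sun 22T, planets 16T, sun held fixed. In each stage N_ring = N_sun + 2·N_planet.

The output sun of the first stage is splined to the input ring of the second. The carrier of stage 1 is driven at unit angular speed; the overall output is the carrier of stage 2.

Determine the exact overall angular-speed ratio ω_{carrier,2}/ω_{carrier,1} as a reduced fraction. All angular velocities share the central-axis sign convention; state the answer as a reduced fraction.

288/95

Stage 1: N_ring = 15 + 2·17 = 49
Stage 1: 15(ω_s−ω_c) = −49(ω_r−ω_c),  ω_r=0, ω_c=1
Stage 1: ω_s = 1 − (49/15)(0−1) = 64/15
  ⇒ ω_s¹/ω_c¹ = 64/15
Stage 2: N_ring = 22 + 2·16 = 54
Stage 2: 22(ω_s−ω_c) = −54(ω_r−ω_c),  ω_s=0, ω_r=1
Stage 2: 22(0−ω_c) = −54(1−ω_c)  ⇒  76ω_c = 54  ⇒  ω_c = 27/38
  ⇒ ω_c²/ω_r² = 27/38
Coupling ω_r² = ω_s¹ ⇒ overall = 64/15 × 27/38 = 288/95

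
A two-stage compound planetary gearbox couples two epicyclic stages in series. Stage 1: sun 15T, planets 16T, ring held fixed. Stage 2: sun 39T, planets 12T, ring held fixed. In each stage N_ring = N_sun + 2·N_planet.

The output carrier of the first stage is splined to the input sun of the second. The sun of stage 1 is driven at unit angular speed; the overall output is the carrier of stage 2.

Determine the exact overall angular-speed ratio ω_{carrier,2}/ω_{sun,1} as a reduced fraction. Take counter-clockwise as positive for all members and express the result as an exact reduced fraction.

Stage 1: N_ring = 15 + 2·16 = 47
Stage 1: 15(ω_s−ω_c) = −47(ω_r−ω_c),  ω_r=0, ω_s=1
Stage 1: 15(1−ω_c) = −47(0−ω_c)  ⇒  62ω_c = 15  ⇒  ω_c = 15/62
  ⇒ ω_c¹/ω_s¹ = 15/62
Stage 2: N_ring = 39 + 2·12 = 63
Stage 2: 39(ω_s−ω_c) = −63(ω_r−ω_c),  ω_r=0, ω_s=1
Stage 2: 39(1−ω_c) = −63(0−ω_c)  ⇒  102ω_c = 39  ⇒  ω_c = 13/34
  ⇒ ω_c²/ω_s² = 13/34
Coupling ω_s² = ω_c¹ ⇒ overall = 15/62 × 13/34 = 195/2108

195/2108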